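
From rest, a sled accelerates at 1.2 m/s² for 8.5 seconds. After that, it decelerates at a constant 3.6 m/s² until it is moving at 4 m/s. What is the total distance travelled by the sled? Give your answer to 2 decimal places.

Phase 1 (accelerating): v₀ = 0 m/s, a = 1.2 m/s².
v = v₀ + at = 0 + (1.2)(8.5) = 10.2 m/s
Δx = v₀t + ½at² = 0·8.5 + 0.5·1.2·8.5² = 43.3 m

Phase 2 (decelerating): v₀ = 10.2 m/s, a = -3.6 m/s².
v = v₀ + at → t = (4 − 10.2) / -3.6 = 1.72 s
v² = v₀² + 2aΔx → Δx = (4² − 10.2²)/(2·-3.6) = 12.2 m
Total distance = 43.3 + 12.2 = 55.6 m

55.58 m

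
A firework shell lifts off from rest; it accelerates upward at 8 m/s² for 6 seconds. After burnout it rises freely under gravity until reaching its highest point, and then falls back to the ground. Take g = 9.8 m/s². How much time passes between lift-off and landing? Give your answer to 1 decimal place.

Phase 1 (powered ascent): v₀ = 0 m/s, a = 8 m/s².
v = v₀ + at = 0 + (8)(6) = 48.0 m/s
Δx = v₀t + ½at² = 0·6 + 0.5·8·6² = 144 m

Phase 2 (coasting upward): v₀ = 48.0 m/s, a = -9.8 m/s².
v = v₀ + at → t = (0 − 48.0) / -9.8 = 4.90 s
v² = v₀² + 2aΔx → Δx = (0² − 48.0²)/(2·-9.8) = 118 m

Phase 3 (free fall): v₀ = 0 m/s, a = -9.8 m/s².
Falls 262 m from rest: t = √(2·262/9.8) = 7.31 s; v = g·t = 71.6 m/s.
Total time = 6.00 + 4.90 + 7.31 = 18.2 s

18.2 s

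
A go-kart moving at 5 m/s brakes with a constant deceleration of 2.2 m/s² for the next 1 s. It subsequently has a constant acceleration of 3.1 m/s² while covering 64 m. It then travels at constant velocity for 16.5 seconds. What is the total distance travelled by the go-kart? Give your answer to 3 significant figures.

400 m

Phase 1 (decelerating): v₀ = 5.00 m/s, a = -2.2 m/s².
v = v₀ + at = 5.00 + (-2.2)(1) = 2.80 m/s
Δx = v₀t + ½at² = 5.00·1 + 0.5·-2.2·1² = 3.90 m

Phase 2 (accelerating): v₀ = 2.80 m/s, a = 3.1 m/s².
v² = v₀² + 2aΔx = 2.80² + 2·3.1·64 = 405 → v = 20.1 m/s
t = (v − v₀)/a = (20.1 − 2.80)/3.1 = 5.59 s

Phase 3 (constant speed): v₀ = 20.1 m/s, a = 0 m/s².
v = v₀ + at = 20.1 + (0)(16.5) = 20.1 m/s
Δx = v₀t + ½at² = 20.1·16.5 + 0.5·0·16.5² = 332 m
Total distance = 3.90 + 64.0 + 332 = 400 m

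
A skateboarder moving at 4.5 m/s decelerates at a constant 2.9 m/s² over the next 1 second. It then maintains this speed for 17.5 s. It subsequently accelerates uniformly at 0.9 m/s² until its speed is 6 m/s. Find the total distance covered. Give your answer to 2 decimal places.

49.63 m

Phase 1 (decelerating): v₀ = 4.50 m/s, a = -2.9 m/s².
v = v₀ + at = 4.50 + (-2.9)(1) = 1.60 m/s
Δx = v₀t + ½at² = 4.50·1 + 0.5·-2.9·1² = 3.05 m

Phase 2 (constant speed): v₀ = 1.60 m/s, a = 0 m/s².
v = v₀ + at = 1.60 + (0)(17.5) = 1.60 m/s
Δx = v₀t + ½at² = 1.60·17.5 + 0.5·0·17.5² = 28.0 m

Phase 3 (accelerating): v₀ = 1.60 m/s, a = 0.9 m/s².
v = v₀ + at → t = (6 − 1.60) / 0.9 = 4.89 s
v² = v₀² + 2aΔx → Δx = (6² − 1.60²)/(2·0.9) = 18.6 m
Total distance = 3.05 + 28.0 + 18.6 = 49.6 m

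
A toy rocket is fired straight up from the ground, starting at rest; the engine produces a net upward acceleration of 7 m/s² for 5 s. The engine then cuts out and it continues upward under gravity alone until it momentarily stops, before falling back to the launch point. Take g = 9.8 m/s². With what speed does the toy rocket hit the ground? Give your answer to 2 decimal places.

54.22 m/s

Phase 1 (powered ascent): v₀ = 0 m/s, a = 7 m/s².
v = v₀ + at = 0 + (7)(5) = 35.0 m/s
Δx = v₀t + ½at² = 0·5 + 0.5·7·5² = 87.5 m

Phase 2 (coasting upward): v₀ = 35.0 m/s, a = -9.8 m/s².
v = v₀ + at → t = (0 − 35.0) / -9.8 = 3.57 s
v² = v₀² + 2aΔx → Δx = (0² − 35.0²)/(2·-9.8) = 62.5 m

Phase 3 (free fall): v₀ = 0 m/s, a = -9.8 m/s².
Falls 150 m from rest: t = √(2·150/9.8) = 5.53 s; v = g·t = 54.2 m/s.
Impact speed = 54.2 m/s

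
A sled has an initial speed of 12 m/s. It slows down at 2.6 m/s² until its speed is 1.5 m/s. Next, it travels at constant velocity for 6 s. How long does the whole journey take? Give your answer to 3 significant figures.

10.0 s

Phase 1 (decelerating): v₀ = 12.0 m/s, a = -2.6 m/s².
v = v₀ + at → t = (1.5 − 12.0) / -2.6 = 4.04 s
v² = v₀² + 2aΔx → Δx = (1.5² − 12.0²)/(2·-2.6) = 27.3 m

Phase 2 (constant speed): v₀ = 1.50 m/s, a = 0 m/s².
v = v₀ + at = 1.50 + (0)(6) = 1.50 m/s
Δx = v₀t + ½at² = 1.50·6 + 0.5·0·6² = 9.00 m
Total time = 4.04 + 6.00 = 10.0 s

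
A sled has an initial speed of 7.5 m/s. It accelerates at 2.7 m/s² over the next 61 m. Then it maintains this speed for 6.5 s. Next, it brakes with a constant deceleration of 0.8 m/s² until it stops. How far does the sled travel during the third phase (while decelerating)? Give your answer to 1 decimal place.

241.0 m

Phase 1 (accelerating): v₀ = 7.50 m/s, a = 2.7 m/s².
v² = v₀² + 2aΔx = 7.50² + 2·2.7·61 = 386 → v = 19.6 m/s
t = (v − v₀)/a = (19.6 − 7.50)/2.7 = 4.50 s

Phase 2 (constant speed): v₀ = 19.6 m/s, a = 0 m/s².
v = v₀ + at = 19.6 + (0)(6.5) = 19.6 m/s
Δx = v₀t + ½at² = 19.6·6.5 + 0.5·0·6.5² = 128 m

Phase 3 (decelerating): v₀ = 19.6 m/s, a = -0.8 m/s².
v = v₀ + at → t = (0 − 19.6) / -0.8 = 24.5 s
v² = v₀² + 2aΔx → Δx = (0² − 19.6²)/(2·-0.8) = 241 m
Distance in phase 3 = 241 m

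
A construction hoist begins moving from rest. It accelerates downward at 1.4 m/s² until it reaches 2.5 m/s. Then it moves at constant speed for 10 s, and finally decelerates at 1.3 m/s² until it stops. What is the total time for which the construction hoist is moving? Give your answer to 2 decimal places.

Phase 1 (accelerating): v₀ = 0 m/s, a = 1.4 m/s².
v = v₀ + at → t = (2.5 − 0) / 1.4 = 1.79 s
v² = v₀² + 2aΔx → Δx = (2.5² − 0²)/(2·1.4) = 2.23 m

Phase 2 (constant speed): v₀ = 2.50 m/s, a = 0 m/s².
v = v₀ + at = 2.50 + (0)(10) = 2.50 m/s
Δx = v₀t + ½at² = 2.50·10 + 0.5·0·10² = 25.0 m

Phase 3 (decelerating): v₀ = 2.50 m/s, a = -1.3 m/s².
v = v₀ + at → t = (0 − 2.50) / -1.3 = 1.92 s
v² = v₀² + 2aΔx → Δx = (0² − 2.50²)/(2·-1.3) = 2.40 m
Total time = 1.79 + 10.0 + 1.92 = 13.7 s

13.71 s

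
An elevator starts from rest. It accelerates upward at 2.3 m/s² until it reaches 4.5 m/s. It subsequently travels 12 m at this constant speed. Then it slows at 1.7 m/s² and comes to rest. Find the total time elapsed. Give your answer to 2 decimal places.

7.27 s

Phase 1 (accelerating): v₀ = 0 m/s, a = 2.3 m/s².
v = v₀ + at → t = (4.5 − 0) / 2.3 = 1.96 s
v² = v₀² + 2aΔx → Δx = (4.5² − 0²)/(2·2.3) = 4.40 m

Phase 2 (constant speed): v₀ = 4.50 m/s, a = 0 m/s².
Constant speed: t = d/v = 12/4.50 = 2.67 s

Phase 3 (decelerating): v₀ = 4.50 m/s, a = -1.7 m/s².
v = v₀ + at → t = (0 − 4.50) / -1.7 = 2.65 s
v² = v₀² + 2aΔx → Δx = (0² − 4.50²)/(2·-1.7) = 5.96 m
Total time = 1.96 + 2.67 + 2.65 = 7.27 s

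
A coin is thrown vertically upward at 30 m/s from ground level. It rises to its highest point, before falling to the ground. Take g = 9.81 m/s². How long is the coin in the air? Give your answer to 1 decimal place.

Phase 1 (rising): v₀ = 30.0 m/s, a = -9.81 m/s².
v = v₀ + at → t = (0 − 30.0) / -9.81 = 3.06 s
v² = v₀² + 2aΔx → Δx = (0² − 30.0²)/(2·-9.81) = 45.9 m

Phase 2 (falling): v₀ = 0 m/s, a = -9.81 m/s².
Falls 45.9 m from rest: t = √(2·45.9/9.81) = 3.06 s; v = g·t = 30.0 m/s.
Total time = 3.06 + 3.06 = 6.12 s

6.1 s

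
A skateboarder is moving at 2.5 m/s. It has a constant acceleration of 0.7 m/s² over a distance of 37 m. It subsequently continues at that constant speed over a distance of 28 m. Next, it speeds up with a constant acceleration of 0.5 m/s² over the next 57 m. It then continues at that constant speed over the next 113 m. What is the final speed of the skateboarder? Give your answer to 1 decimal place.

Phase 1 (accelerating): v₀ = 2.50 m/s, a = 0.7 m/s².
v² = v₀² + 2aΔx = 2.50² + 2·0.7·37 = 58.0 → v = 7.62 m/s
t = (v − v₀)/a = (7.62 − 2.50)/0.7 = 7.31 s

Phase 2 (constant speed): v₀ = 7.62 m/s, a = 0 m/s².
Constant speed: t = d/v = 28/7.62 = 3.67 s

Phase 3 (accelerating): v₀ = 7.62 m/s, a = 0.5 m/s².
v² = v₀² + 2aΔx = 7.62² + 2·0.5·57 = 115 → v = 10.7 m/s
t = (v − v₀)/a = (10.7 − 7.62)/0.5 = 6.21 s

Phase 4 (constant speed): v₀ = 10.7 m/s, a = 0 m/s².
Constant speed: t = d/v = 113/10.7 = 10.5 s
Final speed = 10.7 m/s

10.7 m/s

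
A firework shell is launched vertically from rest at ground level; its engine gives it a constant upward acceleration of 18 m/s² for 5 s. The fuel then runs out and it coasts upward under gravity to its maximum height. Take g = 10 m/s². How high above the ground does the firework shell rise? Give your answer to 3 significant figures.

Phase 1 (powered ascent): v₀ = 0 m/s, a = 18 m/s².
v = v₀ + at = 0 + (18)(5) = 90.0 m/s
Δx = v₀t + ½at² = 0·5 + 0.5·18·5² = 225 m

Phase 2 (coasting upward): v₀ = 90.0 m/s, a = -10 m/s².
v = v₀ + at → t = (0 − 90.0) / -10 = 9.00 s
v² = v₀² + 2aΔx → Δx = (0² − 90.0²)/(2·-10) = 405 m
Maximum height = 225 + 405 = 630 m

630 m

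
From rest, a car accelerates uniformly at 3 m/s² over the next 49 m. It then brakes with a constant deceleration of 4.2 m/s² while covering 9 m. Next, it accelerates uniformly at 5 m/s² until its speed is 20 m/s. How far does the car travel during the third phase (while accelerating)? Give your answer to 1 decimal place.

18.2 m

Phase 1 (accelerating): v₀ = 0 m/s, a = 3 m/s².
v² = v₀² + 2aΔx = 0² + 2·3·49 = 294 → v = 17.1 m/s
t = (v − v₀)/a = (17.1 − 0)/3 = 5.72 s

Phase 2 (decelerating): v₀ = 17.1 m/s, a = -4.2 m/s².
v² = v₀² + 2aΔx = 17.1² + 2·-4.2·9 = 218 → v = 14.8 m/s
t = (v − v₀)/a = (14.8 − 17.1)/-4.2 = 0.564 s

Phase 3 (accelerating): v₀ = 14.8 m/s, a = 5 m/s².
v = v₀ + at → t = (20 − 14.8) / 5 = 1.04 s
v² = v₀² + 2aΔx → Δx = (20² − 14.8²)/(2·5) = 18.2 m
Distance in phase 3 = 18.2 m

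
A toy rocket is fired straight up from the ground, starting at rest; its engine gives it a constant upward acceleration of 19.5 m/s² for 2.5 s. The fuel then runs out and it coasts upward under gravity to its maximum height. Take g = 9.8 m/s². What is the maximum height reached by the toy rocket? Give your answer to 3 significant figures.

Phase 1 (powered ascent): v₀ = 0 m/s, a = 19.5 m/s².
v = v₀ + at = 0 + (19.5)(2.5) = 48.8 m/s
Δx = v₀t + ½at² = 0·2.5 + 0.5·19.5·2.5² = 60.9 m

Phase 2 (coasting upward): v₀ = 48.8 m/s, a = -9.8 m/s².
v = v₀ + at → t = (0 − 48.8) / -9.8 = 4.97 s
v² = v₀² + 2aΔx → Δx = (0² − 48.8²)/(2·-9.8) = 121 m
Maximum height = 60.9 + 121 = 182 m

182 m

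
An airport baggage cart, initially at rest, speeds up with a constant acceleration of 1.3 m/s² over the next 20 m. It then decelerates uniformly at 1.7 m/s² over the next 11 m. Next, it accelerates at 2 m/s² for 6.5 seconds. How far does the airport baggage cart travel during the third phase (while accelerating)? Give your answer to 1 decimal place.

67.1 m

Phase 1 (accelerating): v₀ = 0 m/s, a = 1.3 m/s².
v² = v₀² + 2aΔx = 0² + 2·1.3·20 = 52.0 → v = 7.21 m/s
t = (v − v₀)/a = (7.21 − 0)/1.3 = 5.55 s

Phase 2 (decelerating): v₀ = 7.21 m/s, a = -1.7 m/s².
v² = v₀² + 2aΔx = 7.21² + 2·-1.7·11 = 14.6 → v = 3.82 m/s
t = (v − v₀)/a = (3.82 − 7.21)/-1.7 = 1.99 s

Phase 3 (accelerating): v₀ = 3.82 m/s, a = 2 m/s².
v = v₀ + at = 3.82 + (2)(6.5) = 16.8 m/s
Δx = v₀t + ½at² = 3.82·6.5 + 0.5·2·6.5² = 67.1 m
Distance in phase 3 = 67.1 m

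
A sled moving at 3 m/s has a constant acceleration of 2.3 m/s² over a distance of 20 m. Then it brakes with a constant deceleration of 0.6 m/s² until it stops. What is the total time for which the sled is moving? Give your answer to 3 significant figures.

Phase 1 (accelerating): v₀ = 3.00 m/s, a = 2.3 m/s².
v² = v₀² + 2aΔx = 3.00² + 2·2.3·20 = 101 → v = 10.0 m/s
t = (v − v₀)/a = (10.0 − 3.00)/2.3 = 3.07 s

Phase 2 (decelerating): v₀ = 10.0 m/s, a = -0.6 m/s².
v = v₀ + at → t = (0 − 10.0) / -0.6 = 16.7 s
v² = v₀² + 2aΔx → Δx = (0² − 10.0²)/(2·-0.6) = 84.2 m
Total time = 3.07 + 16.7 = 19.8 s

19.8 s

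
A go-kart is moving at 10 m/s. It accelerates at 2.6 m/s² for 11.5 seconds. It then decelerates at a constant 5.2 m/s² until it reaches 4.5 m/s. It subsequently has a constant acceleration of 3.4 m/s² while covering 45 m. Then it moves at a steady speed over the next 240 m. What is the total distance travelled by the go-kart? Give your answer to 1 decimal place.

Phase 1 (accelerating): v₀ = 10.0 m/s, a = 2.6 m/s².
v = v₀ + at = 10.0 + (2.6)(11.5) = 39.9 m/s
Δx = v₀t + ½at² = 10.0·11.5 + 0.5·2.6·11.5² = 287 m

Phase 2 (decelerating): v₀ = 39.9 m/s, a = -5.2 m/s².
v = v₀ + at → t = (4.5 − 39.9) / -5.2 = 6.81 s
v² = v₀² + 2aΔx → Δx = (4.5² − 39.9²)/(2·-5.2) = 151 m

Phase 3 (accelerating): v₀ = 4.50 m/s, a = 3.4 m/s².
v² = v₀² + 2aΔx = 4.50² + 2·3.4·45 = 326 → v = 18.1 m/s
t = (v − v₀)/a = (18.1 − 4.50)/3.4 = 3.99 s

Phase 4 (constant speed): v₀ = 18.1 m/s, a = 0 m/s².
Constant speed: t = d/v = 240/18.1 = 13.3 s
Total distance = 287 + 151 + 45.0 + 240 = 723 m

723.1 m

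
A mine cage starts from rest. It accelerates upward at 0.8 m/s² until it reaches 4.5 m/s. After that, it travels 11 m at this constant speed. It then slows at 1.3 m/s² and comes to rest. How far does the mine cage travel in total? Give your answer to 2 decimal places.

Phase 1 (accelerating): v₀ = 0 m/s, a = 0.8 m/s².
v = v₀ + at → t = (4.5 − 0) / 0.8 = 5.62 s
v² = v₀² + 2aΔx → Δx = (4.5² − 0²)/(2·0.8) = 12.7 m

Phase 2 (constant speed): v₀ = 4.50 m/s, a = 0 m/s².
Constant speed: t = d/v = 11/4.50 = 2.44 s

Phase 3 (decelerating): v₀ = 4.50 m/s, a = -1.3 m/s².
v = v₀ + at → t = (0 − 4.50) / -1.3 = 3.46 s
v² = v₀² + 2aΔx → Δx = (0² − 4.50²)/(2·-1.3) = 7.79 m
Total distance = 12.7 + 11.0 + 7.79 = 31.4 m

31.44 m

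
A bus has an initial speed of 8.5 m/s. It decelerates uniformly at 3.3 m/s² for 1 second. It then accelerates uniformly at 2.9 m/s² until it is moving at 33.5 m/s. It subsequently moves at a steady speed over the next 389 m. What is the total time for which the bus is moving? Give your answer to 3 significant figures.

Phase 1 (decelerating): v₀ = 8.50 m/s, a = -3.3 m/s².
v = v₀ + at = 8.50 + (-3.3)(1) = 5.20 m/s
Δx = v₀t + ½at² = 8.50·1 + 0.5·-3.3·1² = 6.85 m

Phase 2 (accelerating): v₀ = 5.20 m/s, a = 2.9 m/s².
v = v₀ + at → t = (33.5 − 5.20) / 2.9 = 9.76 s
v² = v₀² + 2aΔx → Δx = (33.5² − 5.20²)/(2·2.9) = 189 m

Phase 3 (constant speed): v₀ = 33.5 m/s, a = 0 m/s².
Constant speed: t = d/v = 389/33.5 = 11.6 s
Total time = 1.00 + 9.76 + 11.6 = 22.4 s

22.4 s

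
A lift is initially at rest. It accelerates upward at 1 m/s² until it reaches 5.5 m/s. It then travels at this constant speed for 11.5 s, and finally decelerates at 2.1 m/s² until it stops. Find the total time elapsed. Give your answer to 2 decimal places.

19.62 s

Phase 1 (accelerating): v₀ = 0 m/s, a = 1 m/s².
v = v₀ + at → t = (5.5 − 0) / 1 = 5.50 s
v² = v₀² + 2aΔx → Δx = (5.5² − 0²)/(2·1) = 15.1 m

Phase 2 (constant speed): v₀ = 5.50 m/s, a = 0 m/s².
v = v₀ + at = 5.50 + (0)(11.5) = 5.50 m/s
Δx = v₀t + ½at² = 5.50·11.5 + 0.5·0·11.5² = 63.2 m

Phase 3 (decelerating): v₀ = 5.50 m/s, a = -2.1 m/s².
v = v₀ + at → t = (0 − 5.50) / -2.1 = 2.62 s
v² = v₀² + 2aΔx → Δx = (0² − 5.50²)/(2·-2.1) = 7.20 m
Total time = 5.50 + 11.5 + 2.62 = 19.6 s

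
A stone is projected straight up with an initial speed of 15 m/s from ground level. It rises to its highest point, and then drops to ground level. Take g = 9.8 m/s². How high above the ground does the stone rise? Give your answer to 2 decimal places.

Phase 1 (rising): v₀ = 15.0 m/s, a = -9.8 m/s².
v = v₀ + at → t = (0 − 15.0) / -9.8 = 1.53 s
v² = v₀² + 2aΔx → Δx = (0² − 15.0²)/(2·-9.8) = 11.5 m
Maximum height = 11.5 m

11.48 m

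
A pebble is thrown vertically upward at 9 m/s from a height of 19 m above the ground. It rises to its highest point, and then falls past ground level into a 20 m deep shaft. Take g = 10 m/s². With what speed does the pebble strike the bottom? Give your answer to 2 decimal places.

29.34 m/s

Phase 1 (rising): v₀ = 9.00 m/s, a = -10 m/s².
v = v₀ + at → t = (0 − 9.00) / -10 = 0.900 s
v² = v₀² + 2aΔx → Δx = (0² − 9.00²)/(2·-10) = 4.05 m

Phase 2 (falling): v₀ = 0 m/s, a = -10 m/s².
Falls 43.0 m from rest: t = √(2·43.0/10) = 2.93 s; v = g·t = 29.3 m/s.
Final speed = 29.3 m/s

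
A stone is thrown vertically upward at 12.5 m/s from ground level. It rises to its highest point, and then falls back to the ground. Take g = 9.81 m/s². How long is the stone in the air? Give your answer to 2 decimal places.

Phase 1 (rising): v₀ = 12.5 m/s, a = -9.81 m/s².
v = v₀ + at → t = (0 − 12.5) / -9.81 = 1.27 s
v² = v₀² + 2aΔx → Δx = (0² − 12.5²)/(2·-9.81) = 7.96 m

Phase 2 (falling): v₀ = 0 m/s, a = -9.81 m/s².
Falls 7.96 m from rest: t = √(2·7.96/9.81) = 1.27 s; v = g·t = 12.5 m/s.
Total time = 1.27 + 1.27 = 2.55 s

2.55 s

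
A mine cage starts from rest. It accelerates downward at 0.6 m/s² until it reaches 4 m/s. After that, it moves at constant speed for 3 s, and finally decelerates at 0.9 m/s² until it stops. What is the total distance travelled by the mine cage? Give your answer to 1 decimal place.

Phase 1 (accelerating): v₀ = 0 m/s, a = 0.6 m/s².
v = v₀ + at → t = (4 − 0) / 0.6 = 6.67 s
v² = v₀² + 2aΔx → Δx = (4² − 0²)/(2·0.6) = 13.3 m

Phase 2 (constant speed): v₀ = 4.00 m/s, a = 0 m/s².
v = v₀ + at = 4.00 + (0)(3) = 4.00 m/s
Δx = v₀t + ½at² = 4.00·3 + 0.5·0·3² = 12.0 m

Phase 3 (decelerating): v₀ = 4.00 m/s, a = -0.9 m/s².
v = v₀ + at → t = (0 − 4.00) / -0.9 = 4.44 s
v² = v₀² + 2aΔx → Δx = (0² − 4.00²)/(2·-0.9) = 8.89 m
Total distance = 13.3 + 12.0 + 8.89 = 34.2 m

34.2 m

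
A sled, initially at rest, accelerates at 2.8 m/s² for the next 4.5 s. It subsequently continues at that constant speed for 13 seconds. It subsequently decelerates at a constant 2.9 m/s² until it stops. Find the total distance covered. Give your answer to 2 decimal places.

219.52 m

Phase 1 (accelerating): v₀ = 0 m/s, a = 2.8 m/s².
v = v₀ + at = 0 + (2.8)(4.5) = 12.6 m/s
Δx = v₀t + ½at² = 0·4.5 + 0.5·2.8·4.5² = 28.3 m

Phase 2 (constant speed): v₀ = 12.6 m/s, a = 0 m/s².
v = v₀ + at = 12.6 + (0)(13) = 12.6 m/s
Δx = v₀t + ½at² = 12.6·13 + 0.5·0·13² = 164 m

Phase 3 (decelerating): v₀ = 12.6 m/s, a = -2.9 m/s².
v = v₀ + at → t = (0 − 12.6) / -2.9 = 4.34 s
v² = v₀² + 2aΔx → Δx = (0² − 12.6²)/(2·-2.9) = 27.4 m
Total distance = 28.3 + 164 + 27.4 = 220 m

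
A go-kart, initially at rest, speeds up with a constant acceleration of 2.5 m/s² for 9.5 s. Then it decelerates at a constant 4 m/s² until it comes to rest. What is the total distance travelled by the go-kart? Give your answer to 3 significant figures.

183 m

Phase 1 (accelerating): v₀ = 0 m/s, a = 2.5 m/s².
v = v₀ + at = 0 + (2.5)(9.5) = 23.8 m/s
Δx = v₀t + ½at² = 0·9.5 + 0.5·2.5·9.5² = 113 m

Phase 2 (decelerating): v₀ = 23.8 m/s, a = -4 m/s².
v = v₀ + at → t = (0 − 23.8) / -4 = 5.94 s
v² = v₀² + 2aΔx → Δx = (0² − 23.8²)/(2·-4) = 70.5 m
Total distance = 113 + 70.5 = 183 m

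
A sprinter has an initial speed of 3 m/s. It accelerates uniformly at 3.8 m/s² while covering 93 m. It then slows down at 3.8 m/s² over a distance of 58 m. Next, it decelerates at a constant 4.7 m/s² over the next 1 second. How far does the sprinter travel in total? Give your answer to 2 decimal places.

Phase 1 (accelerating): v₀ = 3.00 m/s, a = 3.8 m/s².
v² = v₀² + 2aΔx = 3.00² + 2·3.8·93 = 716 → v = 26.8 m/s
t = (v − v₀)/a = (26.8 − 3.00)/3.8 = 6.25 s

Phase 2 (decelerating): v₀ = 26.8 m/s, a = -3.8 m/s².
v² = v₀² + 2aΔx = 26.8² + 2·-3.8·58 = 275 → v = 16.6 m/s
t = (v − v₀)/a = (16.6 − 26.8)/-3.8 = 2.68 s

Phase 3 (decelerating): v₀ = 16.6 m/s, a = -4.7 m/s².
v = v₀ + at = 16.6 + (-4.7)(1) = 11.9 m/s
Δx = v₀t + ½at² = 16.6·1 + 0.5·-4.7·1² = 14.2 m
Total distance = 93.0 + 58.0 + 14.2 = 165 m

165.23 m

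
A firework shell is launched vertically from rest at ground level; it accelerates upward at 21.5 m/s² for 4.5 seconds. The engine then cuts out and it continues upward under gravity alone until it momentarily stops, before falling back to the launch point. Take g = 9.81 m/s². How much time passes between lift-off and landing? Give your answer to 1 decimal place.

Phase 1 (powered ascent): v₀ = 0 m/s, a = 21.5 m/s².
v = v₀ + at = 0 + (21.5)(4.5) = 96.8 m/s
Δx = v₀t + ½at² = 0·4.5 + 0.5·21.5·4.5² = 218 m

Phase 2 (coasting upward): v₀ = 96.8 m/s, a = -9.81 m/s².
v = v₀ + at → t = (0 − 96.8) / -9.81 = 9.86 s
v² = v₀² + 2aΔx → Δx = (0² − 96.8²)/(2·-9.81) = 477 m

Phase 3 (free fall): v₀ = 0 m/s, a = -9.81 m/s².
Falls 695 m from rest: t = √(2·695/9.81) = 11.9 s; v = g·t = 117 m/s.
Total time = 4.50 + 9.86 + 11.9 = 26.3 s

26.3 s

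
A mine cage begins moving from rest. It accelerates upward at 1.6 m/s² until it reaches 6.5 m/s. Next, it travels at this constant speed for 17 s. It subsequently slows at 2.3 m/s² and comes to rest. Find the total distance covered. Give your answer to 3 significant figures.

133 m

Phase 1 (accelerating): v₀ = 0 m/s, a = 1.6 m/s².
v = v₀ + at → t = (6.5 − 0) / 1.6 = 4.06 s
v² = v₀² + 2aΔx → Δx = (6.5² − 0²)/(2·1.6) = 13.2 m

Phase 2 (constant speed): v₀ = 6.50 m/s, a = 0 m/s².
v = v₀ + at = 6.50 + (0)(17) = 6.50 m/s
Δx = v₀t + ½at² = 6.50·17 + 0.5·0·17² = 110 m

Phase 3 (decelerating): v₀ = 6.50 m/s, a = -2.3 m/s².
v = v₀ + at → t = (0 − 6.50) / -2.3 = 2.83 s
v² = v₀² + 2aΔx → Δx = (0² − 6.50²)/(2·-2.3) = 9.18 m
Total distance = 13.2 + 110 + 9.18 = 133 m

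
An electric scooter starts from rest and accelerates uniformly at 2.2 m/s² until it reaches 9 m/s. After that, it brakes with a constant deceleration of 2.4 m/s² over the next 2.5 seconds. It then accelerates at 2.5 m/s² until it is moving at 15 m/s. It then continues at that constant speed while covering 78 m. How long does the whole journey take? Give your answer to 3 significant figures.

Phase 1 (accelerating): v₀ = 0 m/s, a = 2.2 m/s².
v = v₀ + at → t = (9 − 0) / 2.2 = 4.09 s
v² = v₀² + 2aΔx → Δx = (9² − 0²)/(2·2.2) = 18.4 m

Phase 2 (decelerating): v₀ = 9.00 m/s, a = -2.4 m/s².
v = v₀ + at = 9.00 + (-2.4)(2.5) = 3.00 m/s
Δx = v₀t + ½at² = 9.00·2.5 + 0.5·-2.4·2.5² = 15.0 m

Phase 3 (accelerating): v₀ = 3.00 m/s, a = 2.5 m/s².
v = v₀ + at → t = (15 − 3.00) / 2.5 = 4.80 s
v² = v₀² + 2aΔx → Δx = (15² − 3.00²)/(2·2.5) = 43.2 m

Phase 4 (constant speed): v₀ = 15.0 m/s, a = 0 m/s².
Constant speed: t = d/v = 78/15.0 = 5.20 s
Total time = 4.09 + 2.50 + 4.80 + 5.20 = 16.6 s

16.6 s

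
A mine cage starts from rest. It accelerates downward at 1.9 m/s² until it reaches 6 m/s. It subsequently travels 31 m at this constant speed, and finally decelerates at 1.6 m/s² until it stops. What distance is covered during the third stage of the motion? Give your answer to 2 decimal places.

Phase 1 (accelerating): v₀ = 0 m/s, a = 1.9 m/s².
v = v₀ + at → t = (6 − 0) / 1.9 = 3.16 s
v² = v₀² + 2aΔx → Δx = (6² − 0²)/(2·1.9) = 9.47 m

Phase 2 (constant speed): v₀ = 6.00 m/s, a = 0 m/s².
Constant speed: t = d/v = 31/6.00 = 5.17 s

Phase 3 (decelerating): v₀ = 6.00 m/s, a = -1.6 m/s².
v = v₀ + at → t = (0 − 6.00) / -1.6 = 3.75 s
v² = v₀² + 2aΔx → Δx = (0² − 6.00²)/(2·-1.6) = 11.2 m
Distance in phase 3 = 11.2 m

11.25 m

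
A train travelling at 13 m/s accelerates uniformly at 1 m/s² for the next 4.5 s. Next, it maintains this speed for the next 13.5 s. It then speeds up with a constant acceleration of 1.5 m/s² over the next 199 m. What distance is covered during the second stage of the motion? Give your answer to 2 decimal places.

236.25 m

Phase 1 (accelerating): v₀ = 13.0 m/s, a = 1 m/s².
v = v₀ + at = 13.0 + (1)(4.5) = 17.5 m/s
Δx = v₀t + ½at² = 13.0·4.5 + 0.5·1·4.5² = 68.6 m

Phase 2 (constant speed): v₀ = 17.5 m/s, a = 0 m/s².
v = v₀ + at = 17.5 + (0)(13.5) = 17.5 m/s
Δx = v₀t + ½at² = 17.5·13.5 + 0.5·0·13.5² = 236 m
Distance in phase 2 = 236 m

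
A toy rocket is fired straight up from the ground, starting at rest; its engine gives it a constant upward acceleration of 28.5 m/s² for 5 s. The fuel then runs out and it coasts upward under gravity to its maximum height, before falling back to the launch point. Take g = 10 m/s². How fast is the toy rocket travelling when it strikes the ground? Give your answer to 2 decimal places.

Phase 1 (powered ascent): v₀ = 0 m/s, a = 28.5 m/s².
v = v₀ + at = 0 + (28.5)(5) = 142 m/s
Δx = v₀t + ½at² = 0·5 + 0.5·28.5·5² = 356 m

Phase 2 (coasting upward): v₀ = 142 m/s, a = -10 m/s².
v = v₀ + at → t = (0 − 142) / -10 = 14.2 s
v² = v₀² + 2aΔx → Δx = (0² − 142²)/(2·-10) = 1020 m

Phase 3 (free fall): v₀ = 0 m/s, a = -10 m/s².
Falls 1370 m from rest: t = √(2·1370/10) = 16.6 s; v = g·t = 166 m/s.
Impact speed = 166 m/s

165.62 m/s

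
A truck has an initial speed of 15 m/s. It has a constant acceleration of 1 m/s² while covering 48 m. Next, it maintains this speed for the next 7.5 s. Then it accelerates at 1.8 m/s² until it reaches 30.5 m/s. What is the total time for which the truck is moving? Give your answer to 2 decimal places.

Phase 1 (accelerating): v₀ = 15.0 m/s, a = 1 m/s².
v² = v₀² + 2aΔx = 15.0² + 2·1·48 = 321 → v = 17.9 m/s
t = (v − v₀)/a = (17.9 − 15.0)/1 = 2.92 s

Phase 2 (constant speed): v₀ = 17.9 m/s, a = 0 m/s².
v = v₀ + at = 17.9 + (0)(7.5) = 17.9 m/s
Δx = v₀t + ½at² = 17.9·7.5 + 0.5·0·7.5² = 134 m

Phase 3 (accelerating): v₀ = 17.9 m/s, a = 1.8 m/s².
v = v₀ + at → t = (30.5 − 17.9) / 1.8 = 6.99 s
v² = v₀² + 2aΔx → Δx = (30.5² − 17.9²)/(2·1.8) = 169 m
Total time = 2.92 + 7.50 + 6.99 = 17.4 s

17.41 s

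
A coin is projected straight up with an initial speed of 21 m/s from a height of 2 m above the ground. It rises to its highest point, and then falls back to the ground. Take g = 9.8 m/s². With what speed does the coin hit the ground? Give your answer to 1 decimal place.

21.9 m/s

Phase 1 (rising): v₀ = 21.0 m/s, a = -9.8 m/s².
v = v₀ + at → t = (0 − 21.0) / -9.8 = 2.14 s
v² = v₀² + 2aΔx → Δx = (0² − 21.0²)/(2·-9.8) = 22.5 m

Phase 2 (falling): v₀ = 0 m/s, a = -9.8 m/s².
Falls 24.5 m from rest: t = √(2·24.5/9.8) = 2.24 s; v = g·t = 21.9 m/s.
Final speed = 21.9 m/s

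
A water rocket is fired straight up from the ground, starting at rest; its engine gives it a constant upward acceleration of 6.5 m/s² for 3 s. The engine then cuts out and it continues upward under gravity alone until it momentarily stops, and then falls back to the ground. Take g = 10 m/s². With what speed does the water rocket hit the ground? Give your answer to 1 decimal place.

31.1 m/s

Phase 1 (powered ascent): v₀ = 0 m/s, a = 6.5 m/s².
v = v₀ + at = 0 + (6.5)(3) = 19.5 m/s
Δx = v₀t + ½at² = 0·3 + 0.5·6.5·3² = 29.2 m

Phase 2 (coasting upward): v₀ = 19.5 m/s, a = -10 m/s².
v = v₀ + at → t = (0 − 19.5) / -10 = 1.95 s
v² = v₀² + 2aΔx → Δx = (0² − 19.5²)/(2·-10) = 19.0 m

Phase 3 (free fall): v₀ = 0 m/s, a = -10 m/s².
Falls 48.3 m from rest: t = √(2·48.3/10) = 3.11 s; v = g·t = 31.1 m/s.
Impact speed = 31.1 m/s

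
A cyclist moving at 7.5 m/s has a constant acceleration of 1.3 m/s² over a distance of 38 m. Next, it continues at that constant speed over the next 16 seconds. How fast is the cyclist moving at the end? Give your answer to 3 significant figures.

Phase 1 (accelerating): v₀ = 7.50 m/s, a = 1.3 m/s².
v² = v₀² + 2aΔx = 7.50² + 2·1.3·38 = 155 → v = 12.5 m/s
t = (v − v₀)/a = (12.5 − 7.50)/1.3 = 3.81 s

Phase 2 (constant speed): v₀ = 12.5 m/s, a = 0 m/s².
v = v₀ + at = 12.5 + (0)(16) = 12.5 m/s
Δx = v₀t + ½at² = 12.5·16 + 0.5·0·16² = 199 m
Final speed = 12.5 m/s

12.5 m/s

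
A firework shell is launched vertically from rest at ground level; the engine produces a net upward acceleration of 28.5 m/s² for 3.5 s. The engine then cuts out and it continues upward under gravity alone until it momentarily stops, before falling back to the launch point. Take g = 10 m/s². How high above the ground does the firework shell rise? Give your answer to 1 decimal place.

672.1 m

Phase 1 (powered ascent): v₀ = 0 m/s, a = 28.5 m/s².
v = v₀ + at = 0 + (28.5)(3.5) = 99.8 m/s
Δx = v₀t + ½at² = 0·3.5 + 0.5·28.5·3.5² = 175 m

Phase 2 (coasting upward): v₀ = 99.8 m/s, a = -10 m/s².
v = v₀ + at → t = (0 − 99.8) / -10 = 9.97 s
v² = v₀² + 2aΔx → Δx = (0² − 99.8²)/(2·-10) = 498 m
Maximum height = 175 + 498 = 672 m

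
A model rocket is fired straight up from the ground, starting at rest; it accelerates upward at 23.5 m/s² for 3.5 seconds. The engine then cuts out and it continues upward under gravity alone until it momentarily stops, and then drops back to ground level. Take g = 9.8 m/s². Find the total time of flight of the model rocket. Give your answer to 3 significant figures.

21.9 s

Phase 1 (powered ascent): v₀ = 0 m/s, a = 23.5 m/s².
v = v₀ + at = 0 + (23.5)(3.5) = 82.2 m/s
Δx = v₀t + ½at² = 0·3.5 + 0.5·23.5·3.5² = 144 m

Phase 2 (coasting upward): v₀ = 82.2 m/s, a = -9.8 m/s².
v = v₀ + at → t = (0 − 82.2) / -9.8 = 8.39 s
v² = v₀² + 2aΔx → Δx = (0² − 82.2²)/(2·-9.8) = 345 m

Phase 3 (free fall): v₀ = 0 m/s, a = -9.8 m/s².
Falls 489 m from rest: t = √(2·489/9.8) = 9.99 s; v = g·t = 97.9 m/s.
Total time = 3.50 + 8.39 + 9.99 = 21.9 s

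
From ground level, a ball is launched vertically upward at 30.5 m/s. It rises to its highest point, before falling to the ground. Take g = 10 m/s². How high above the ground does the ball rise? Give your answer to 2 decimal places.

Phase 1 (rising): v₀ = 30.5 m/s, a = -10 m/s².
v = v₀ + at → t = (0 − 30.5) / -10 = 3.05 s
v² = v₀² + 2aΔx → Δx = (0² − 30.5²)/(2·-10) = 46.5 m
Maximum height = 46.5 m

46.51 m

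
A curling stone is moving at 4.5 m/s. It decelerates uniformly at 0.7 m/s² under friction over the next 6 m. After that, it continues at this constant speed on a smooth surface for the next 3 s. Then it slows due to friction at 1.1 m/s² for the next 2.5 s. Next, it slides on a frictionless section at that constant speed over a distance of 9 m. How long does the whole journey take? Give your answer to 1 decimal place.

20.0 s

Phase 1 (decelerating): v₀ = 4.50 m/s, a = -0.7 m/s².
v² = v₀² + 2aΔx = 4.50² + 2·-0.7·6 = 11.9 → v = 3.44 m/s
t = (v − v₀)/a = (3.44 − 4.50)/-0.7 = 1.51 s

Phase 2 (constant speed): v₀ = 3.44 m/s, a = 0 m/s².
v = v₀ + at = 3.44 + (0)(3) = 3.44 m/s
Δx = v₀t + ½at² = 3.44·3 + 0.5·0·3² = 10.3 m

Phase 3 (decelerating): v₀ = 3.44 m/s, a = -1.1 m/s².
v = v₀ + at = 3.44 + (-1.1)(2.5) = 0.692 m/s
Δx = v₀t + ½at² = 3.44·2.5 + 0.5·-1.1·2.5² = 5.17 m

Phase 4 (constant speed): v₀ = 0.692 m/s, a = 0 m/s².
Constant speed: t = d/v = 9/0.692 = 13.0 s
Total time = 1.51 + 3.00 + 2.50 + 13.0 = 20.0 s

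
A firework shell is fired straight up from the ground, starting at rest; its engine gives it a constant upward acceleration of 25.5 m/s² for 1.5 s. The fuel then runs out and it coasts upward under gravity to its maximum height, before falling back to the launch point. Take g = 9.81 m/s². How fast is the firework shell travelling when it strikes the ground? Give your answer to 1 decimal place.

Phase 1 (powered ascent): v₀ = 0 m/s, a = 25.5 m/s².
v = v₀ + at = 0 + (25.5)(1.5) = 38.2 m/s
Δx = v₀t + ½at² = 0·1.5 + 0.5·25.5·1.5² = 28.7 m

Phase 2 (coasting upward): v₀ = 38.2 m/s, a = -9.81 m/s².
v = v₀ + at → t = (0 − 38.2) / -9.81 = 3.90 s
v² = v₀² + 2aΔx → Δx = (0² − 38.2²)/(2·-9.81) = 74.6 m

Phase 3 (free fall): v₀ = 0 m/s, a = -9.81 m/s².
Falls 103 m from rest: t = √(2·103/9.81) = 4.59 s; v = g·t = 45.0 m/s.
Impact speed = 45.0 m/s

45.0 m/s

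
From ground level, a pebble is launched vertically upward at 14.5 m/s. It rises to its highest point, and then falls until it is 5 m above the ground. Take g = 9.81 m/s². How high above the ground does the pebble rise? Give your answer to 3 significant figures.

Phase 1 (rising): v₀ = 14.5 m/s, a = -9.81 m/s².
v = v₀ + at → t = (0 − 14.5) / -9.81 = 1.48 s
v² = v₀² + 2aΔx → Δx = (0² − 14.5²)/(2·-9.81) = 10.7 m
Maximum height = 10.7 m

10.7 m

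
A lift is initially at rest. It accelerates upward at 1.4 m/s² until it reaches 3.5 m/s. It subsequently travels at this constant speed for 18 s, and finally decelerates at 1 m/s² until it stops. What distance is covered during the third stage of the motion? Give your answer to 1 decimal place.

6.1 m

Phase 1 (accelerating): v₀ = 0 m/s, a = 1.4 m/s².
v = v₀ + at → t = (3.5 − 0) / 1.4 = 2.50 s
v² = v₀² + 2aΔx → Δx = (3.5² − 0²)/(2·1.4) = 4.38 m

Phase 2 (constant speed): v₀ = 3.50 m/s, a = 0 m/s².
v = v₀ + at = 3.50 + (0)(18) = 3.50 m/s
Δx = v₀t + ½at² = 3.50·18 + 0.5·0·18² = 63.0 m

Phase 3 (decelerating): v₀ = 3.50 m/s, a = -1 m/s².
v = v₀ + at → t = (0 − 3.50) / -1 = 3.50 s
v² = v₀² + 2aΔx → Δx = (0² − 3.50²)/(2·-1) = 6.12 m
Distance in phase 3 = 6.12 m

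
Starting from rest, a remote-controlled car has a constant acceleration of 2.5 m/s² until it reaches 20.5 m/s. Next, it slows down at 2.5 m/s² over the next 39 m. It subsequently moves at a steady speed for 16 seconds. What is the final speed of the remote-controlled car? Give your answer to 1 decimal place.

15.0 m/s

Phase 1 (accelerating): v₀ = 0 m/s, a = 2.5 m/s².
v = v₀ + at → t = (20.5 − 0) / 2.5 = 8.20 s
v² = v₀² + 2aΔx → Δx = (20.5² − 0²)/(2·2.5) = 84.0 m

Phase 2 (decelerating): v₀ = 20.5 m/s, a = -2.5 m/s².
v² = v₀² + 2aΔx = 20.5² + 2·-2.5·39 = 225 → v = 15.0 m/s
t = (v − v₀)/a = (15.0 − 20.5)/-2.5 = 2.20 s

Phase 3 (constant speed): v₀ = 15.0 m/s, a = 0 m/s².
v = v₀ + at = 15.0 + (0)(16) = 15.0 m/s
Δx = v₀t + ½at² = 15.0·16 + 0.5·0·16² = 240 m
Final speed = 15.0 m/s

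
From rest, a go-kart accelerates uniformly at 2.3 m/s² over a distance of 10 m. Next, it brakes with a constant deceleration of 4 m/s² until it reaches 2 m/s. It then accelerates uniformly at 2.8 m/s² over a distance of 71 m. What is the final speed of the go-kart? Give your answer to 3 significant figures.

Phase 1 (accelerating): v₀ = 0 m/s, a = 2.3 m/s².
v² = v₀² + 2aΔx = 0² + 2·2.3·10 = 46.0 → v = 6.78 m/s
t = (v − v₀)/a = (6.78 − 0)/2.3 = 2.95 s

Phase 2 (decelerating): v₀ = 6.78 m/s, a = -4 m/s².
v = v₀ + at → t = (2 − 6.78) / -4 = 1.20 s
v² = v₀² + 2aΔx → Δx = (2² − 6.78²)/(2·-4) = 5.25 m

Phase 3 (accelerating): v₀ = 2.00 m/s, a = 2.8 m/s².
v² = v₀² + 2aΔx = 2.00² + 2·2.8·71 = 402 → v = 20.0 m/s
t = (v − v₀)/a = (20.0 − 2.00)/2.8 = 6.44 s
Final speed = 20.0 m/s

20.0 m/s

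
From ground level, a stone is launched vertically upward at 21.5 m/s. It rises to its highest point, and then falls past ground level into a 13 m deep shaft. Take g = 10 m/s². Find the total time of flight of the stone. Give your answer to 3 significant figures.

Phase 1 (rising): v₀ = 21.5 m/s, a = -10 m/s².
v = v₀ + at → t = (0 − 21.5) / -10 = 2.15 s
v² = v₀² + 2aΔx → Δx = (0² − 21.5²)/(2·-10) = 23.1 m

Phase 2 (falling): v₀ = 0 m/s, a = -10 m/s².
Falls 36.1 m from rest: t = √(2·36.1/10) = 2.69 s; v = g·t = 26.9 m/s.
Total time = 2.15 + 2.69 = 4.84 s

4.84 s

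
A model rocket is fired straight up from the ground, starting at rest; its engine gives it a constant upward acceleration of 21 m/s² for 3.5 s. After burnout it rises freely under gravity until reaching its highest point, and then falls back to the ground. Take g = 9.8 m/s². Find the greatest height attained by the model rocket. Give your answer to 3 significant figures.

Phase 1 (powered ascent): v₀ = 0 m/s, a = 21 m/s².
v = v₀ + at = 0 + (21)(3.5) = 73.5 m/s
Δx = v₀t + ½at² = 0·3.5 + 0.5·21·3.5² = 129 m

Phase 2 (coasting upward): v₀ = 73.5 m/s, a = -9.8 m/s².
v = v₀ + at → t = (0 − 73.5) / -9.8 = 7.50 s
v² = v₀² + 2aΔx → Δx = (0² − 73.5²)/(2·-9.8) = 276 m
Maximum height = 129 + 276 = 404 m

404 m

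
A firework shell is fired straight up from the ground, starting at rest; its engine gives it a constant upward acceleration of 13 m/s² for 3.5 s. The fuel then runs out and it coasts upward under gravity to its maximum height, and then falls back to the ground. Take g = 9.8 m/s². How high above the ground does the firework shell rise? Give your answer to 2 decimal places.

185.25 m

Phase 1 (powered ascent): v₀ = 0 m/s, a = 13 m/s².
v = v₀ + at = 0 + (13)(3.5) = 45.5 m/s
Δx = v₀t + ½at² = 0·3.5 + 0.5·13·3.5² = 79.6 m

Phase 2 (coasting upward): v₀ = 45.5 m/s, a = -9.8 m/s².
v = v₀ + at → t = (0 − 45.5) / -9.8 = 4.64 s
v² = v₀² + 2aΔx → Δx = (0² − 45.5²)/(2·-9.8) = 106 m
Maximum height = 79.6 + 106 = 185 m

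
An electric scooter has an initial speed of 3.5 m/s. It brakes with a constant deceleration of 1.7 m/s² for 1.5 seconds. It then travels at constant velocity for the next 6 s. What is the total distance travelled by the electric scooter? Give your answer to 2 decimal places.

Phase 1 (decelerating): v₀ = 3.50 m/s, a = -1.7 m/s².
v = v₀ + at = 3.50 + (-1.7)(1.5) = 0.950 m/s
Δx = v₀t + ½at² = 3.50·1.5 + 0.5·-1.7·1.5² = 3.34 m

Phase 2 (constant speed): v₀ = 0.950 m/s, a = 0 m/s².
v = v₀ + at = 0.950 + (0)(6) = 0.950 m/s
Δx = v₀t + ½at² = 0.950·6 + 0.5·0·6² = 5.70 m
Total distance = 3.34 + 5.70 = 9.04 m

9.04 m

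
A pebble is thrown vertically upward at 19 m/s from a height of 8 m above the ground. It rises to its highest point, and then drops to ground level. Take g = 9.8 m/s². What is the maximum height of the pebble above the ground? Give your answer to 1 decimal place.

26.4 m

Phase 1 (rising): v₀ = 19.0 m/s, a = -9.8 m/s².
v = v₀ + at → t = (0 − 19.0) / -9.8 = 1.94 s
v² = v₀² + 2aΔx → Δx = (0² − 19.0²)/(2·-9.8) = 18.4 m
Maximum height = 8 + 18.4 = 26.4 m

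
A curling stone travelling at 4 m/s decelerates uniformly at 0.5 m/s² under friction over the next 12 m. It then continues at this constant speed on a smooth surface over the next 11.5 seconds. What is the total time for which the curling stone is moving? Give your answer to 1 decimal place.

15.5 s

Phase 1 (decelerating): v₀ = 4.00 m/s, a = -0.5 m/s².
v² = v₀² + 2aΔx = 4.00² + 2·-0.5·12 = 4.00 → v = 2.00 m/s
t = (v − v₀)/a = (2.00 − 4.00)/-0.5 = 4.00 s

Phase 2 (constant speed): v₀ = 2.00 m/s, a = 0 m/s².
v = v₀ + at = 2.00 + (0)(11.5) = 2.00 m/s
Δx = v₀t + ½at² = 2.00·11.5 + 0.5·0·11.5² = 23.0 m
Total time = 4.00 + 11.5 = 15.5 s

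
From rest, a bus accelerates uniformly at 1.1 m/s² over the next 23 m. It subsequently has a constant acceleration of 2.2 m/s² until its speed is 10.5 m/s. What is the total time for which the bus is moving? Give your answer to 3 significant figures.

Phase 1 (accelerating): v₀ = 0 m/s, a = 1.1 m/s².
v² = v₀² + 2aΔx = 0² + 2·1.1·23 = 50.6 → v = 7.11 m/s
t = (v − v₀)/a = (7.11 − 0)/1.1 = 6.47 s

Phase 2 (accelerating): v₀ = 7.11 m/s, a = 2.2 m/s².
v = v₀ + at → t = (10.5 − 7.11) / 2.2 = 1.54 s
v² = v₀² + 2aΔx → Δx = (10.5² − 7.11²)/(2·2.2) = 13.6 m
Total time = 6.47 + 1.54 = 8.01 s

8.01 s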